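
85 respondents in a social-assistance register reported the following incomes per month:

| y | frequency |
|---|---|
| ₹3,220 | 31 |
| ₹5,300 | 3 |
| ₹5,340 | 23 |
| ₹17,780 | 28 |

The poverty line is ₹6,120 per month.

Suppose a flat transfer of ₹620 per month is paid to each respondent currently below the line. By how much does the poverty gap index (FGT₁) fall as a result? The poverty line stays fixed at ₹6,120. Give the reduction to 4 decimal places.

Before: below the line — 31×₹3,220, 3×₹5,300, 23×₹5,340; poverty gap index (FGT₁) = 0.212034.
After the ₹620 transfer: below the line — 31×₹3,840, 3×₹5,920, 23×₹5,960; poverty gap index (FGT₁) = 0.144098.
Reduction = 0.212034 − 0.144098 = 0.0679.

0.0679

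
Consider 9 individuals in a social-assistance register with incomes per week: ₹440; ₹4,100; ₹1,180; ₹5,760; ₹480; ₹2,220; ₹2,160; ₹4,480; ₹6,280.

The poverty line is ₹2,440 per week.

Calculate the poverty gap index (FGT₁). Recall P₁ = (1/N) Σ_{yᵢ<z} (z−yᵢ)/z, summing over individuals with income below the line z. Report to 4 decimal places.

0.2605

Poor units: ₹440, ₹480, ₹1,180, ₹2,160, ₹2,220 (q = 5 of N = 9).
Shortfall ratios: (2440−440)/2440 = 0.8197; (2440−480)/2440 = 0.8033; (2440−1180)/2440 = 0.5164; (2440−2160)/2440 = 0.1148; (2440−2220)/2440 = 0.0902.
Σ = 2.344262. Dividing by the full population N = 9 gives P₁ = 0.2605.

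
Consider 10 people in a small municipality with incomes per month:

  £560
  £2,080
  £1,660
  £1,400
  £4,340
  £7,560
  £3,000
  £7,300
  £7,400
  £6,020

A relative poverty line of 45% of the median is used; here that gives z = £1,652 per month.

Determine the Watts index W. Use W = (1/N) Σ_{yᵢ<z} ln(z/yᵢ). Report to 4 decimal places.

Incomes under z: £560, £1,400 (q = 2 of N = 10).
Log gaps: ln(1652/560) = 1.0818; ln(1652/1400) = 0.1655.
W = 1.247320 / 10 = 0.1247.

0.1247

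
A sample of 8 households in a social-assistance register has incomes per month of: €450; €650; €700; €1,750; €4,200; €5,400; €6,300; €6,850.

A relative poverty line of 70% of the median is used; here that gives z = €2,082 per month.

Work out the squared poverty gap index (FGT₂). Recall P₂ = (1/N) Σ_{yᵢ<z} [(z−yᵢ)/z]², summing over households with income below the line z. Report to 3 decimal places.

0.194

Poor units: €450, €650, €700, €1,750 (q = 4 of N = 8).
Relative gaps: (2082−450)/2082 = 0.7839; (2082−650)/2082 = 0.6878; (2082−700)/2082 = 0.6638; (2082−1750)/2082 = 0.1595.
Squared: 0.6144; 0.4731; 0.4406; 0.0254.
Sum = 1.553547; P₂ = 1.553547 / 8 = 0.194.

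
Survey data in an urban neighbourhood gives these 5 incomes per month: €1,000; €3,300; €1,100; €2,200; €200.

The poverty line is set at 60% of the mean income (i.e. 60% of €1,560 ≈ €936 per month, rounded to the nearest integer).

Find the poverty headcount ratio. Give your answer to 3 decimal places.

0.200

1 of the 5 households have income below €936.
H = 1/5 = 0.200.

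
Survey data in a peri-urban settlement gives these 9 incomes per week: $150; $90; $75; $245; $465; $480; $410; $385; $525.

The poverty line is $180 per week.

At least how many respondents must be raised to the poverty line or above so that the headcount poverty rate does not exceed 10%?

3

3 of the 9 respondents are poor, so H = 3/9 = 0.333.
A headcount ratio of at most 10% allows at most ⌊0.10 × 9⌋ = 0 poor respondents.
So at least 3 − 0 = 3 must be lifted.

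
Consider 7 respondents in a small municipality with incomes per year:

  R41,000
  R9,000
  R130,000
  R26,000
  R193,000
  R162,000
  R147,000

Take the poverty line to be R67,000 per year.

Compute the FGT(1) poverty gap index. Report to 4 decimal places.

0.2665

Below the line: R9,000, R26,000, R41,000 (q = 3 of N = 7).
Relative gaps: (67000−9000)/67000 = 0.8657; (67000−26000)/67000 = 0.6119; (67000−41000)/67000 = 0.3881.
Σ = 1.865672. Dividing by the full population N = 7 gives P₁ = 0.2665.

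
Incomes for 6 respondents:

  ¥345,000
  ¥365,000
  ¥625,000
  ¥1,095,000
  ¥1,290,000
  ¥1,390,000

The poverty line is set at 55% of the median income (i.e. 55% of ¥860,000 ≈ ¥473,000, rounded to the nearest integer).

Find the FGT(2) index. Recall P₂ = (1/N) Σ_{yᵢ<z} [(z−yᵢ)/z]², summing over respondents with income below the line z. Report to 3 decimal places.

0.021

Below z: ¥345,000, ¥365,000 (q = 2 of N = 6).
Relative gaps: (473000−345000)/473000 = 0.2706; (473000−365000)/473000 = 0.2283.
Squared: 0.0732; 0.0521.
Sum = 0.125366; P₂ = 0.125366 / 6 = 0.021.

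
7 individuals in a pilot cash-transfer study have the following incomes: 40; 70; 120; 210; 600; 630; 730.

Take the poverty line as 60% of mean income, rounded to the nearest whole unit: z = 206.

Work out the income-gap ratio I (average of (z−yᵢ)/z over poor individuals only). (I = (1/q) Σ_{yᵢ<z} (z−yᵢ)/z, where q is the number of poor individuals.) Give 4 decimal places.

0.6278

Incomes under z: 40, 70, 120 (q = 3 of N = 7).
Shortfall ratios (z−y)/z: 0.8058, 0.6602, 0.4175; sum = 1.883495.
I averages over the q = 3 poor units only: 1.883495 / 3 = 0.6278.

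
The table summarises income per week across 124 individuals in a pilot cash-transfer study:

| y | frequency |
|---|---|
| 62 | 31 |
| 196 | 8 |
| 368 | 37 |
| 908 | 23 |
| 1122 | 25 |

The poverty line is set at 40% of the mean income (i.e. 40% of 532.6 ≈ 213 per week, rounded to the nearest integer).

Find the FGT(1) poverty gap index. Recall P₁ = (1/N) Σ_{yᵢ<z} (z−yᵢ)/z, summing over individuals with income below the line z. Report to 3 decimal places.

0.182

Below z: 31×62, 8×196 (q = 39 of N = 124).
Gap ratios (z−y)/z: (213−62)/213 = 0.7089 (×31); (213−196)/213 = 0.0798 (×8).
Sum of shortfalls = 22.615023; P₁ averages over all N: 22.615023 / 124 = 0.182.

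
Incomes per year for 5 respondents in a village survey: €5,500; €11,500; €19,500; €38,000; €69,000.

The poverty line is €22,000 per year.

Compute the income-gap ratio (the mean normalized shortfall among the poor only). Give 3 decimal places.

Incomes under z: €5,500, €11,500, €19,500 (q = 3 of N = 5).
Shortfall ratios (z−y)/z: 0.7500, 0.4773, 0.1136; sum = 1.340909.
The income-gap ratio divides by q (the poor only): 1.340909 / 3 = 0.447.

0.447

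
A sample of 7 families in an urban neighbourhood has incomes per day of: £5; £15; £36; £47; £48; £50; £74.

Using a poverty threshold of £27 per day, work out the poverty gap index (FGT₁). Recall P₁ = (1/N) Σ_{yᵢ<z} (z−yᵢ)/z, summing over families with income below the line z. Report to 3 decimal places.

0.180

Poor units: £5, £15 (q = 2 of N = 7).
Relative gaps: (27−5)/27 = 0.8148; (27−15)/27 = 0.4444.
Sum of shortfalls = 1.259259; P₁ averages over all N: 1.259259 / 7 = 0.180.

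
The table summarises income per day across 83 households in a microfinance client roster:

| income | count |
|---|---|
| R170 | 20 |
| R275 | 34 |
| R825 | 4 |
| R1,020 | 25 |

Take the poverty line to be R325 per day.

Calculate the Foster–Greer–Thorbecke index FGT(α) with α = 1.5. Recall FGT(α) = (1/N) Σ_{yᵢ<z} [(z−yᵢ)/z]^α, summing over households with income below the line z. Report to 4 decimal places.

Incomes under z: 20×R170, 34×R275 (q = 54 of N = 83).
Gap ratios (z−y)/z: (325−170)/325 = 0.4769 (×20); (325−275)/325 = 0.1538 (×34).
Raised to α = 1.5: 0.32936 (×20); 0.06034 (×34).
Sum = 8.638902; FGT(1.5) = 8.638902 / 83 = 0.1041.

0.1041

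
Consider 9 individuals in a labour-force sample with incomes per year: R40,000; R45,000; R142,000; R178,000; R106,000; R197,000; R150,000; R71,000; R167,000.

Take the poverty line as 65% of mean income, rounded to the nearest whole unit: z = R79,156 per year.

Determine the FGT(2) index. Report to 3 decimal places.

0.049

Below z: R40,000, R45,000, R71,000 (q = 3 of N = 9).
Normalized shortfalls: (79156−40000)/79156 = 0.4947; (79156−45000)/79156 = 0.4315; (79156−71000)/79156 = 0.1030.
Squared: 0.2447; 0.1862; 0.0106.
Sum = 0.441508; P₂ = 0.441508 / 9 = 0.049.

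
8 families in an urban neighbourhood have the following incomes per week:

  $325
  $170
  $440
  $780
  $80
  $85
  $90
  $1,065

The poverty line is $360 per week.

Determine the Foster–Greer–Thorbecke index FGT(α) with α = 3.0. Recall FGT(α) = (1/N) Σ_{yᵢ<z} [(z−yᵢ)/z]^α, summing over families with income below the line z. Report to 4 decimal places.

0.1858

Below the line: $80, $85, $90, $170, $325 (q = 5 of N = 8).
Normalized shortfalls: (360−80)/360 = 0.7778; (360−85)/360 = 0.7639; (360−90)/360 = 0.7500; (360−170)/360 = 0.5278; (360−325)/360 = 0.0972.
Raised to α = 3.0: 0.47051; 0.44575; 0.42188; 0.14701; 0.00092.
Sum = 1.486063; FGT(3.0) = 1.486063 / 8 = 0.1858.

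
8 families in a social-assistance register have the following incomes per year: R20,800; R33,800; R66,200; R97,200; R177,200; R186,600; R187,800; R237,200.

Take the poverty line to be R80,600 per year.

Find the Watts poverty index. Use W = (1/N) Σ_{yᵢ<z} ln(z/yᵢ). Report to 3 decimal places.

Poor units: R20,800, R33,800, R66,200 (q = 3 of N = 8).
ln(z/y) terms: ln(80600/20800) = 1.3545; ln(80600/33800) = 0.8690; ln(80600/66200) = 0.1968.
W = 2.420402 / 8 = 0.303.

0.303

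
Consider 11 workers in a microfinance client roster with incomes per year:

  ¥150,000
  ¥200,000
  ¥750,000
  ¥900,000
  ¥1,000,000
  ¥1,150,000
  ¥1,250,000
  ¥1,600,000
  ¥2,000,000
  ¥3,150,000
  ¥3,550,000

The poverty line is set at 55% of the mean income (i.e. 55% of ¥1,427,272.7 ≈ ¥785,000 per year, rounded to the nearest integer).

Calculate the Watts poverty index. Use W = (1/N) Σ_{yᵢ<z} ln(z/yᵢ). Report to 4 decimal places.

0.2789

Poor units: ¥150,000, ¥200,000, ¥750,000 (q = 3 of N = 11).
ln(z/y) terms: ln(785000/150000) = 1.6550; ln(785000/200000) = 1.3674; ln(785000/750000) = 0.0456.
W = 3.068025 / 11 = 0.2789.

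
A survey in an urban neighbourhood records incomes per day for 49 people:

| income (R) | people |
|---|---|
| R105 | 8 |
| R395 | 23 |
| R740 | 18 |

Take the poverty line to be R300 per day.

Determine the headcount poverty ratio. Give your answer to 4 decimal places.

0.1633

8 of the 49 people have income below R300.
H = 8/49 = 0.1633.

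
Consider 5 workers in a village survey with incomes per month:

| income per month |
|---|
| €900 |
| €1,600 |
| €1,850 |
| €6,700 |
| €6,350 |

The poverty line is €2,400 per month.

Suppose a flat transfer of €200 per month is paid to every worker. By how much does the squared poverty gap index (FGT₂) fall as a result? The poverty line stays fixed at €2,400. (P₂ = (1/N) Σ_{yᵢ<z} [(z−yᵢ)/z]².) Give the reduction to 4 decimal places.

0.0354

Before: below the line — €900, €1,600, €1,850; squared poverty gap index (FGT₂) = 0.110851.
After the €200 transfer: below the line — €1,100, €1,800, €2,050; squared poverty gap index (FGT₂) = 0.075434.
Reduction = 0.110851 − 0.075434 = 0.0354.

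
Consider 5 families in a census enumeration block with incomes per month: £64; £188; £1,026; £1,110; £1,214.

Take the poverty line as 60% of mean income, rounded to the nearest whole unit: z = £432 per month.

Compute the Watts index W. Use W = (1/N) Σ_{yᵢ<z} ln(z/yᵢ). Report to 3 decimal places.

0.548

Below z: £64, £188 (q = 2 of N = 5).
Log shortfalls: ln(432/64) = 1.9095; ln(432/188) = 0.8320.
W = 2.741526 / 5 = 0.548.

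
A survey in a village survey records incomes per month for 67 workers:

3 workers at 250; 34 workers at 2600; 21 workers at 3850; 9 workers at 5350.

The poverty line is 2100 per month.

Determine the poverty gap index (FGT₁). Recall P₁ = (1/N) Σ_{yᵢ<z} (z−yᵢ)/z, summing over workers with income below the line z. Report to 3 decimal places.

Below the line: 3×250 (q = 3 of N = 67).
Gap ratios (z−y)/z: (2100−250)/2100 = 0.8810 (×3).
Sum of shortfalls = 2.642857; P₁ averages over all N: 2.642857 / 67 = 0.039.

0.039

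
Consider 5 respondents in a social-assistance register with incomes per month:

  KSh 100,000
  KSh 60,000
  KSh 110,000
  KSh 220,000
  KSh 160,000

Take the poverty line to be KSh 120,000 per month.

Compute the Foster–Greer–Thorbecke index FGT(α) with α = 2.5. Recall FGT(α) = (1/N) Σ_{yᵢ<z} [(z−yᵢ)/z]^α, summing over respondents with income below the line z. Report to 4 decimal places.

0.0380

Below z: KSh 60,000, KSh 100,000, KSh 110,000 (q = 3 of N = 5).
Normalized shortfalls: (120000−60000)/120000 = 0.5000; (120000−100000)/120000 = 0.1667; (120000−110000)/120000 = 0.0833.
Raised to α = 2.5: 0.17678; 0.01134; 0.00200.
Sum = 0.190122; FGT(2.5) = 0.190122 / 5 = 0.0380.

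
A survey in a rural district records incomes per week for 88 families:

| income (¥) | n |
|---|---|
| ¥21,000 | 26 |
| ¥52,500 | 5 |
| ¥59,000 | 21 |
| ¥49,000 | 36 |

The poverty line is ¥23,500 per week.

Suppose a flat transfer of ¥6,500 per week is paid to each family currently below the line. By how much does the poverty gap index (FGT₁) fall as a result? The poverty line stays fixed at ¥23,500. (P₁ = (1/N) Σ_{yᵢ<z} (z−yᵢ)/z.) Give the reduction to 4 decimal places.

0.0314

Before: below the line — 26×¥21,000; poverty gap index (FGT₁) = 0.031431.
After the ¥6,500 transfer: below the line — none; poverty gap index (FGT₁) = 0.000000.
Reduction = 0.031431 − 0.000000 = 0.0314.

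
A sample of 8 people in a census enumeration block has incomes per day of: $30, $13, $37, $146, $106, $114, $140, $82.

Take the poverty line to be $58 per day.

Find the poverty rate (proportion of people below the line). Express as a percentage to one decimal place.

3 of the 8 people have income below $58.
H = 3/8 = 37.5%.

37.5%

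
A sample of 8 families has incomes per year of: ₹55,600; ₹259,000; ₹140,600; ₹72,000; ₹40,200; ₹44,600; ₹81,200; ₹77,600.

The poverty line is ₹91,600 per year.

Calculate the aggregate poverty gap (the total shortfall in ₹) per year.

₹178,400

Poor units: ₹40,200, ₹44,600, ₹55,600, ₹72,000, ₹77,600, ₹81,200 (q = 6 of N = 8).
Individual gaps: 91600−40200 = 51400; 91600−44600 = 47000; 91600−55600 = 36000; 91600−72000 = 19600; 91600−77600 = 14000; 91600−81200 = 10400.
Aggregate gap = ₹178,400.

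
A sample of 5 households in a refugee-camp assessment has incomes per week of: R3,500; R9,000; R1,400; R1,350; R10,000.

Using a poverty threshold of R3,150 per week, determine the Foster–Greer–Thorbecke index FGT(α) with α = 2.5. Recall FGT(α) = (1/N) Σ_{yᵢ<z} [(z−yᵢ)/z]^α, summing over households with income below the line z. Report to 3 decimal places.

0.095

Below the line: R1,350, R1,400 (q = 2 of N = 5).
Normalized shortfalls: (3150−1350)/3150 = 0.5714; (3150−1400)/3150 = 0.5556.
Raised to α = 2.5: 0.24683; 0.23005.
Sum = 0.476882; FGT(2.5) = 0.476882 / 5 = 0.095.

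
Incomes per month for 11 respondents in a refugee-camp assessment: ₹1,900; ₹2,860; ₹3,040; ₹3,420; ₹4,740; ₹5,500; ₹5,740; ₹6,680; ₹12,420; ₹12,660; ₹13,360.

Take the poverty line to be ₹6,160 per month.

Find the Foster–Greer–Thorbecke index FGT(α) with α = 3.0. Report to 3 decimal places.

Incomes under z: ₹1,900, ₹2,860, ₹3,040, ₹3,420, ₹4,740, ₹5,500, ₹5,740 (q = 7 of N = 11).
Relative gaps: (6160−1900)/6160 = 0.6916; (6160−2860)/6160 = 0.5357; (6160−3040)/6160 = 0.5065; (6160−3420)/6160 = 0.4448; (6160−4740)/6160 = 0.2305; (6160−5500)/6160 = 0.1071; (6160−5740)/6160 = 0.0682.
Raised to α = 3.0: 0.33074; 0.15374; 0.12993; 0.08801; 0.01225; 0.00123; 0.00032.
Sum = 0.716220; FGT(3.0) = 0.716220 / 11 = 0.065.

0.065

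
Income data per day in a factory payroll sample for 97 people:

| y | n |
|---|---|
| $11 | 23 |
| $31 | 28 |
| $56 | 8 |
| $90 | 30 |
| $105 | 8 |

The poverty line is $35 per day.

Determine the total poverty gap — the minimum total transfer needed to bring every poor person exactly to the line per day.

Below the line: 23×$11, 28×$31 (q = 51 of N = 97).
Individual gaps: 23×(35−11) = 552; 28×(35−31) = 112.
Aggregate gap = $664.

$664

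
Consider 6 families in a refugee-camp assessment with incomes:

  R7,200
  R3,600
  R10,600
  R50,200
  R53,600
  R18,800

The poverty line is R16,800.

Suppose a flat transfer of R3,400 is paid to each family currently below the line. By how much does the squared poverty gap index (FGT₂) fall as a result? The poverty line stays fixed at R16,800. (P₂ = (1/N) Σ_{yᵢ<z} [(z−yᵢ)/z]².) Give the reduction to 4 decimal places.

0.0960

Before: below the line — R3,600, R7,200, R10,600; squared poverty gap index (FGT₂) = 0.180012.
After the R3,400 transfer: below the line — R7,000, R10,600, R14,000; squared poverty gap index (FGT₂) = 0.084042.
Reduction = 0.180012 − 0.084042 = 0.0960.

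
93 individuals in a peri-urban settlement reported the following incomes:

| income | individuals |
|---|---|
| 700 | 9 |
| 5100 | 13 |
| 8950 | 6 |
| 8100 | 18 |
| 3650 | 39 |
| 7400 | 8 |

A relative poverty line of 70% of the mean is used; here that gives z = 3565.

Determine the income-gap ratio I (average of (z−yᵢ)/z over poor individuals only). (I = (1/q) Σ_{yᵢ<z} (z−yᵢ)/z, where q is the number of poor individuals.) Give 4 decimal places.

0.8036

Below the line: 9×700 (q = 9 of N = 93).
Relative gaps: 0.8036 (×9); sum = 7.232819.
I averages over the q = 9 poor units only: 7.232819 / 9 = 0.8036.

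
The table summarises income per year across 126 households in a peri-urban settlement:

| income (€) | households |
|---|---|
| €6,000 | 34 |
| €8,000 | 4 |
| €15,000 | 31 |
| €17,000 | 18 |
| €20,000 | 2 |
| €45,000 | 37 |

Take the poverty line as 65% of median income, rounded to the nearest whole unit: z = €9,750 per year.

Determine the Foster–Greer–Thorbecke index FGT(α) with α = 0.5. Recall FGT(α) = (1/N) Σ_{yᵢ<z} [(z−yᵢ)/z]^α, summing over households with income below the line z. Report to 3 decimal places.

0.181

Poor units: 34×€6,000, 4×€8,000 (q = 38 of N = 126).
Relative gaps: (9750−6000)/9750 = 0.3846 (×34); (9750−8000)/9750 = 0.1795 (×4).
Raised to α = 0.5: 0.62017 (×34); 0.42366 (×4).
Sum = 22.780542; FGT(0.5) = 22.780542 / 126 = 0.181.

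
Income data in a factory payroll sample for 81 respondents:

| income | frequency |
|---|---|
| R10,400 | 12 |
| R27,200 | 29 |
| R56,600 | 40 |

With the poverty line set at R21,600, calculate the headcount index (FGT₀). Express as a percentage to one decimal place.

12 of the 81 respondents have income below R21,600.
H = 12/81 = 14.8%.

14.8%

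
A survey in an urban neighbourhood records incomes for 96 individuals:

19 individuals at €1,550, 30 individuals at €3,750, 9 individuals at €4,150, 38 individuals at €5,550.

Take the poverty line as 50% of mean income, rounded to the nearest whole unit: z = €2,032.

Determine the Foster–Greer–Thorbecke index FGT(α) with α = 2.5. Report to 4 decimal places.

Incomes under z: 19×€1,550 (q = 19 of N = 96).
Normalized shortfalls: (2032−1550)/2032 = 0.2372 (×19).
Raised to α = 2.5: 0.02740 (×19).
Sum = 0.520669; FGT(2.5) = 0.520669 / 96 = 0.0054.

0.0054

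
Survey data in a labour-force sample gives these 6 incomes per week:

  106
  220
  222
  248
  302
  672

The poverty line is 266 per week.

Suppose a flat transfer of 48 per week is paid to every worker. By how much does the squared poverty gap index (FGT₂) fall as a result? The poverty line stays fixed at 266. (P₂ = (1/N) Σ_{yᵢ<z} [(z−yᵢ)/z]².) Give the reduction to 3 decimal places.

0.041

Before: below the line — 106, 220, 222, 248; squared poverty gap index (FGT₂) = 0.07061.
After the 48 transfer: below the line — 154; squared poverty gap index (FGT₂) = 0.02955.
Reduction = 0.07061 − 0.02955 = 0.041.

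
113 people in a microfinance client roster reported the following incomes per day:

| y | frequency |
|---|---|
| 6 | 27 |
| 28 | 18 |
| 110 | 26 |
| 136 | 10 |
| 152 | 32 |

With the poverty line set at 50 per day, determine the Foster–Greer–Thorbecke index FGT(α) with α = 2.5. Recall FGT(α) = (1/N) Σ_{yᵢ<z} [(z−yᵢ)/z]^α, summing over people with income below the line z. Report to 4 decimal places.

0.1940

Below the line: 27×6, 18×28 (q = 45 of N = 113).
Gap ratios (z−y)/z: (50−6)/50 = 0.8800 (×27); (50−28)/50 = 0.4400 (×18).
Raised to α = 2.5: 0.72645 (×27); 0.12842 (×18).
Sum = 21.925748; FGT(2.5) = 21.925748 / 113 = 0.1940.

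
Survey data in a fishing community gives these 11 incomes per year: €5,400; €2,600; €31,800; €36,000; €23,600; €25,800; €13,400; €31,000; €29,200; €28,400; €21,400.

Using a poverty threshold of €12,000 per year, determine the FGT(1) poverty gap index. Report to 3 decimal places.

0.121

Below the line: €2,600, €5,400 (q = 2 of N = 11).
Gap ratios (z−y)/z: (12000−2600)/12000 = 0.7833; (12000−5400)/12000 = 0.5500.
Sum of shortfalls = 1.333333; P₁ averages over all N: 1.333333 / 11 = 0.121.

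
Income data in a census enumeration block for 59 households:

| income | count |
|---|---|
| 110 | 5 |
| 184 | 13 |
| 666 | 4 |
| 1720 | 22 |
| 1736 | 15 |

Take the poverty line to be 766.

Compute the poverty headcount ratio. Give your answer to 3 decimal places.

22 of the 59 households have income below 766.
H = 22/59 = 0.373.

0.373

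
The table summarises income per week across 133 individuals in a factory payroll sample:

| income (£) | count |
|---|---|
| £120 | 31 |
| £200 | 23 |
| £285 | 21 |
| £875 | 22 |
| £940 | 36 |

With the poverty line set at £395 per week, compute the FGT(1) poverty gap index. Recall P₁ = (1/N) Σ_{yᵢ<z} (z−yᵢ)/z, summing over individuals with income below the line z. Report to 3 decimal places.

Incomes under z: 31×£120, 23×£200, 21×£285 (q = 75 of N = 133).
Shortfall ratios: (395−120)/395 = 0.6962 (×31); (395−200)/395 = 0.4937 (×23); (395−285)/395 = 0.2785 (×21).
Sum of shortfalls = 38.784810; P₁ averages over all N: 38.784810 / 133 = 0.292.

0.292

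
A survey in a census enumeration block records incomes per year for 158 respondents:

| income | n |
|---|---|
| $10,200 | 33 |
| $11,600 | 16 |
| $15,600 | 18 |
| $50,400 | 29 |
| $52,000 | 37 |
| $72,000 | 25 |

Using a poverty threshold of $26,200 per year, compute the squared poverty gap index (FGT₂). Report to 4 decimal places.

0.1280

Incomes under z: 33×$10,200, 16×$11,600, 18×$15,600 (q = 67 of N = 158).
Relative gaps: (26200−10200)/26200 = 0.6107 (×33); (26200−11600)/26200 = 0.5573 (×16); (26200−15600)/26200 = 0.4046 (×18).
Squared: 0.3729 (×33); 0.3105 (×16); 0.1637 (×18).
Sum = 20.221782; P₂ = 20.221782 / 158 = 0.1280.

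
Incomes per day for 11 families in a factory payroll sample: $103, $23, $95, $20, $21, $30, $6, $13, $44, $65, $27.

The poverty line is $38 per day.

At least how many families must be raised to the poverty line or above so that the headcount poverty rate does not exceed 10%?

6

Currently q = 7 of N = 11 are below the line (H = 0.636).
A headcount ratio of at most 10% allows at most ⌊0.10 × 11⌋ = 1 poor families.
So at least 7 − 1 = 6 must be lifted.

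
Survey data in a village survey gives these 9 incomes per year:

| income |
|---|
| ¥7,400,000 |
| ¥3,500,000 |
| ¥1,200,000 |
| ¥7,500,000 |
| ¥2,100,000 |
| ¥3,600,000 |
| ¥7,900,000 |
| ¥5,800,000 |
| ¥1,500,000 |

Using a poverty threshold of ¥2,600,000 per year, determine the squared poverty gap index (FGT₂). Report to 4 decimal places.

0.0562

Poor units: ¥1,200,000, ¥1,500,000, ¥2,100,000 (q = 3 of N = 9).
Normalized shortfalls: (2600000−1200000)/2600000 = 0.5385; (2600000−1500000)/2600000 = 0.4231; (2600000−2100000)/2600000 = 0.1923.
Squared: 0.2899; 0.1790; 0.0370.
Sum = 0.505917; P₂ = 0.505917 / 9 = 0.0562.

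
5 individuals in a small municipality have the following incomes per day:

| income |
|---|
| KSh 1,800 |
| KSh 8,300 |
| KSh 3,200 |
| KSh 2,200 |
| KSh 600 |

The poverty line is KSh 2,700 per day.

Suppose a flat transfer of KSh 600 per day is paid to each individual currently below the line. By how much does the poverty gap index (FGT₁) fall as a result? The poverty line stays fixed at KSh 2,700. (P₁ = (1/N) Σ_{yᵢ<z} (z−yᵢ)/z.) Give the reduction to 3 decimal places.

Before: below the line — KSh 600, KSh 1,800, KSh 2,200; poverty gap index (FGT₁) = 0.25926.
After the KSh 600 transfer: below the line — KSh 1,200, KSh 2,400; poverty gap index (FGT₁) = 0.13333.
Reduction = 0.25926 − 0.13333 = 0.126.

0.126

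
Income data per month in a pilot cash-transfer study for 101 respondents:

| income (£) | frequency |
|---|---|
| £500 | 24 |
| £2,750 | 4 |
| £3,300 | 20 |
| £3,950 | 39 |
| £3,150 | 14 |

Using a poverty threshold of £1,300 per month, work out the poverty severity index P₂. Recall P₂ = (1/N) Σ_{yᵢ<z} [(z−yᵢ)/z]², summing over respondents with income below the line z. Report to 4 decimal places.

0.0900

Below the line: 24×£500 (q = 24 of N = 101).
Gap ratios (z−y)/z: (1300−500)/1300 = 0.6154 (×24).
Squared: 0.3787 (×24).
Sum = 9.088757; P₂ = 9.088757 / 101 = 0.0900.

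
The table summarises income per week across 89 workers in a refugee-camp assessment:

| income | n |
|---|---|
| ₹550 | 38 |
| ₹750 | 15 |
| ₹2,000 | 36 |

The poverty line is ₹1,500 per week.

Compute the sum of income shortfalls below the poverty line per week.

₹47,350

Incomes under z: 38×₹550, 15×₹750 (q = 53 of N = 89).
Individual gaps: 38×(1500−550) = 36100; 15×(1500−750) = 11250.
Aggregate gap = ₹47,350.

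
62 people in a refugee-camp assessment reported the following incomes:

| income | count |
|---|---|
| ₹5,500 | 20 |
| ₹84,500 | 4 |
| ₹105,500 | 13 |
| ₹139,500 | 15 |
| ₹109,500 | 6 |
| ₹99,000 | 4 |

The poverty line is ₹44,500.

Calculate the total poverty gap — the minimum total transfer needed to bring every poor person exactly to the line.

₹780,000

Incomes under z: 20×₹5,500 (q = 20 of N = 62).
Individual gaps: 20×(44500−5500) = 780000.
Aggregate gap = ₹780,000.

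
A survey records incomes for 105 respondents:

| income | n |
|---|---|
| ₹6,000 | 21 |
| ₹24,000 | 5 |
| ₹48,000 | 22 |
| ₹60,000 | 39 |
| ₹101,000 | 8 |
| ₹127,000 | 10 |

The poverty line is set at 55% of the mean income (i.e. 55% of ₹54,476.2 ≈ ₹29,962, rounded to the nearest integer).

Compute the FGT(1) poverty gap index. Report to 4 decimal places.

0.1694

Below the line: 21×₹6,000, 5×₹24,000 (q = 26 of N = 105).
Normalized shortfalls: (29962−6000)/29962 = 0.7997 (×21); (29962−24000)/29962 = 0.1990 (×5).
Sum of shortfalls = 17.789600; P₁ averages over all N: 17.789600 / 105 = 0.1694.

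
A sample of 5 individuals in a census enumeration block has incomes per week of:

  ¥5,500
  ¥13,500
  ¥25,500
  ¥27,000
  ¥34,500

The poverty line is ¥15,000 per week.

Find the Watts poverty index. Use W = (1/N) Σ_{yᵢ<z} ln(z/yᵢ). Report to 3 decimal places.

Below z: ¥5,500, ¥13,500 (q = 2 of N = 5).
ln(z/y) terms: ln(15000/5500) = 1.0033; ln(15000/13500) = 0.1054.
W = 1.108663 / 5 = 0.222.

0.222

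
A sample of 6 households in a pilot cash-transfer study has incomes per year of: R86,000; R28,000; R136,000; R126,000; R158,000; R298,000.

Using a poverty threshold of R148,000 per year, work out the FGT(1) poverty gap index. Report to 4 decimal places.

0.2432

Incomes under z: R28,000, R86,000, R126,000, R136,000 (q = 4 of N = 6).
Normalized shortfalls: (148000−28000)/148000 = 0.8108; (148000−86000)/148000 = 0.4189; (148000−126000)/148000 = 0.1486; (148000−136000)/148000 = 0.0811.
Sum of shortfalls = 1.459459; P₁ averages over all N: 1.459459 / 6 = 0.2432.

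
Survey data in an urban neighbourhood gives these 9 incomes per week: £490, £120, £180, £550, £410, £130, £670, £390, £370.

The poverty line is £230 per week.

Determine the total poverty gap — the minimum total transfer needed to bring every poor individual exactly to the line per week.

Below the line: £120, £130, £180 (q = 3 of N = 9).
Individual gaps: 230−120 = 110; 230−130 = 100; 230−180 = 50.
Aggregate gap = £260.

£260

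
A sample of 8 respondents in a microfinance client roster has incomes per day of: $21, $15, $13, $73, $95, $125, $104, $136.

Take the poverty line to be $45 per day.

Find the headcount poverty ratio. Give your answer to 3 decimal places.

0.375

3 of the 8 respondents have income below $45.
H = 3/8 = 0.375.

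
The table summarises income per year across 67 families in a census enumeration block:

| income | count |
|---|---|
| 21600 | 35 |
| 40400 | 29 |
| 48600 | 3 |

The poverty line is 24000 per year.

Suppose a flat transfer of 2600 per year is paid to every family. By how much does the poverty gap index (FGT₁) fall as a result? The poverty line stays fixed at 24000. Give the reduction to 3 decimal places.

Before: below the line — 35×21600; poverty gap index (FGT₁) = 0.05224.
After the 2600 transfer: below the line — none; poverty gap index (FGT₁) = 0.00000.
Reduction = 0.05224 − 0.00000 = 0.052.

0.052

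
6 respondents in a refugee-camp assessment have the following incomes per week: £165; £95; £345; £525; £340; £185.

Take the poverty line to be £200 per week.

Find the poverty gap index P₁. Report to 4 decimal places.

Incomes under z: £95, £165, £185 (q = 3 of N = 6).
Shortfall ratios: (200−95)/200 = 0.5250; (200−165)/200 = 0.1750; (200−185)/200 = 0.0750.
Σ = 0.775000. Dividing by the full population N = 6 gives P₁ = 0.1292.

0.1292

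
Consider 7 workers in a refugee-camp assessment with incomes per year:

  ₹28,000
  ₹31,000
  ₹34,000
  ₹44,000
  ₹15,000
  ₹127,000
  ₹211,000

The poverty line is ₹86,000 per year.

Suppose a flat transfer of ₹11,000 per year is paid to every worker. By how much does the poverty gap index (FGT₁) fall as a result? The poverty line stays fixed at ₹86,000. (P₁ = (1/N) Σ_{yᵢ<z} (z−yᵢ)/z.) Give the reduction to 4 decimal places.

Before: below the line — ₹15,000, ₹28,000, ₹31,000, ₹34,000, ₹44,000; poverty gap index (FGT₁) = 0.461794.
After the ₹11,000 transfer: below the line — ₹26,000, ₹39,000, ₹42,000, ₹45,000, ₹55,000; poverty gap index (FGT₁) = 0.370432.
Reduction = 0.461794 − 0.370432 = 0.0914.

0.0914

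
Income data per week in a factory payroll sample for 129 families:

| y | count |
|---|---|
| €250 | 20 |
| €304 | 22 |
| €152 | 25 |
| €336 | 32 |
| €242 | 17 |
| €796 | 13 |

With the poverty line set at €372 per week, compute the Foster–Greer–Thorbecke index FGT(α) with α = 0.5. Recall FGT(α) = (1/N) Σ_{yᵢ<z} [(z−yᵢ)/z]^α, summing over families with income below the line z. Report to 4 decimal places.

0.4658

Poor units: 25×€152, 17×€242, 20×€250, 22×€304, 32×€336 (q = 116 of N = 129).
Shortfall ratios: (372−152)/372 = 0.5914 (×25); (372−242)/372 = 0.3495 (×17); (372−250)/372 = 0.3280 (×20); (372−304)/372 = 0.1828 (×22); (372−336)/372 = 0.0968 (×32).
Raised to α = 0.5: 0.76902 (×25); 0.59115 (×17); 0.57268 (×20); 0.42755 (×22); 0.31109 (×32).
Sum = 60.089464; FGT(0.5) = 60.089464 / 129 = 0.4658.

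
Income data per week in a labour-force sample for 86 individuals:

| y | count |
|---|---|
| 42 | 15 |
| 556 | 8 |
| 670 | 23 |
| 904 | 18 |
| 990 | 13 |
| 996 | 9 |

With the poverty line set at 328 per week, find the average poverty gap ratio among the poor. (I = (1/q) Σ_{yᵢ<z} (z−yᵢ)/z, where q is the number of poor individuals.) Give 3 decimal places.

0.872

Below z: 15×42 (q = 15 of N = 86).
Relative gaps: 0.8720 (×15); sum = 13.079268.
I averages over the q = 15 poor units only: 13.079268 / 15 = 0.872.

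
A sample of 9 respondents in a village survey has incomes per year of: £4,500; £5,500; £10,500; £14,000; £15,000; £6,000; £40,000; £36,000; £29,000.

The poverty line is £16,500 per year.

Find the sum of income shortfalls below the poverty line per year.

£43,500

Incomes under z: £4,500, £5,500, £6,000, £10,500, £14,000, £15,000 (q = 6 of N = 9).
Individual gaps: 16500−4500 = 12000; 16500−5500 = 11000; 16500−6000 = 10500; 16500−10500 = 6000; 16500−14000 = 2500; 16500−15000 = 1500.
Aggregate gap = £43,500.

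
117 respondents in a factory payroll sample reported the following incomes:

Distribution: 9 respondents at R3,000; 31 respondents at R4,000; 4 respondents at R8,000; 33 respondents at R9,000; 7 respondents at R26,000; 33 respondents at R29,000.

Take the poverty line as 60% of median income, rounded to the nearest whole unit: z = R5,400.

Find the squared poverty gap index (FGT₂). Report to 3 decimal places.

Incomes under z: 9×R3,000, 31×R4,000 (q = 40 of N = 117).
Shortfall ratios: (5400−3000)/5400 = 0.4444 (×9); (5400−4000)/5400 = 0.2593 (×31).
Squared: 0.1975 (×9); 0.0672 (×31).
Sum = 3.861454; P₂ = 3.861454 / 117 = 0.033.

0.033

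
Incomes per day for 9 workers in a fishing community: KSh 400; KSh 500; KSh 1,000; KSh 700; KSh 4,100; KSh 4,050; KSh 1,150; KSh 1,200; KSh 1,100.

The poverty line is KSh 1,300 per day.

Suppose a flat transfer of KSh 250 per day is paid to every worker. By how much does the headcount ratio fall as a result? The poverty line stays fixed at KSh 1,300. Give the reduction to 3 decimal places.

Before: below the line — KSh 400, KSh 500, KSh 700, KSh 1,000, KSh 1,100, KSh 1,150, KSh 1,200; headcount ratio = 0.77778.
After the KSh 250 transfer: below the line — KSh 650, KSh 750, KSh 950, KSh 1,250; headcount ratio = 0.44444.
Reduction = 0.77778 − 0.44444 = 0.333.

0.333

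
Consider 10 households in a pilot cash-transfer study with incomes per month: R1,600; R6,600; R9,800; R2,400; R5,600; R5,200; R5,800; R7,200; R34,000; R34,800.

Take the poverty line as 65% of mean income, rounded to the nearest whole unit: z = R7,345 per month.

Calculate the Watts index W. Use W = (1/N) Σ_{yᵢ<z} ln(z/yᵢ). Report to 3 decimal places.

0.362

Poor units: R1,600, R2,400, R5,200, R5,600, R5,800, R6,600, R7,200 (q = 7 of N = 10).
ln(z/y) terms: ln(7345/1600) = 1.5240; ln(7345/2400) = 1.1186; ln(7345/5200) = 0.3454; ln(7345/5600) = 0.2713; ln(7345/5800) = 0.2362; ln(7345/6600) = 0.1070; ln(7345/7200) = 0.0199.
W = 3.622232 / 10 = 0.362.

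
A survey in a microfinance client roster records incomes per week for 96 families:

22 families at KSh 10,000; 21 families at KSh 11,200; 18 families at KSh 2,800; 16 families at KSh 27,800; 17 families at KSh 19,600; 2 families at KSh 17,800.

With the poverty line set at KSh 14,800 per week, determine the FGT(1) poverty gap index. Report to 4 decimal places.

0.2796

Incomes under z: 18×KSh 2,800, 22×KSh 10,000, 21×KSh 11,200 (q = 61 of N = 96).
Relative gaps: (14800−2800)/14800 = 0.8108 (×18); (14800−10000)/14800 = 0.3243 (×22); (14800−11200)/14800 = 0.2432 (×21).
Sum of shortfalls = 26.837838; P₁ averages over all N: 26.837838 / 96 = 0.2796.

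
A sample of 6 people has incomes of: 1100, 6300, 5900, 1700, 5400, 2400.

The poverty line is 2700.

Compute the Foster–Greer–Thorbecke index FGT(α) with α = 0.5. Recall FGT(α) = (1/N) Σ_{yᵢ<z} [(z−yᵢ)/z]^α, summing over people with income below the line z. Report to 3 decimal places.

Poor units: 1100, 1700, 2400 (q = 3 of N = 6).
Gap ratios (z−y)/z: (2700−1100)/2700 = 0.5926; (2700−1700)/2700 = 0.3704; (2700−2400)/2700 = 0.1111.
Raised to α = 0.5: 0.76980; 0.60858; 0.33333.
Sum = 1.711714; FGT(0.5) = 1.711714 / 6 = 0.285.

0.285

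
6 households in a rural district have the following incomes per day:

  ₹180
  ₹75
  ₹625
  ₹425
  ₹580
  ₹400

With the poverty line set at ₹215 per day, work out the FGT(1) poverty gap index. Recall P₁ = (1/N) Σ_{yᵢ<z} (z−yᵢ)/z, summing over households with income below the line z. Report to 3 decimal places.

0.136

Below z: ₹75, ₹180 (q = 2 of N = 6).
Gap ratios (z−y)/z: (215−75)/215 = 0.6512; (215−180)/215 = 0.1628.
Σ = 0.813953. Dividing by the full population N = 6 gives P₁ = 0.136.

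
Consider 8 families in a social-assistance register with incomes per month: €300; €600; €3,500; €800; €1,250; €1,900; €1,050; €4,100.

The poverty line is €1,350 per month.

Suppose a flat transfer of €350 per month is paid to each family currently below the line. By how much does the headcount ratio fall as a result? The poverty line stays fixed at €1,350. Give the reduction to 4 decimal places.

0.2500

Before: below the line — €300, €600, €800, €1,050, €1,250; headcount ratio = 0.625000.
After the €350 transfer: below the line — €650, €950, €1,150; headcount ratio = 0.375000.
Reduction = 0.625000 − 0.375000 = 0.2500.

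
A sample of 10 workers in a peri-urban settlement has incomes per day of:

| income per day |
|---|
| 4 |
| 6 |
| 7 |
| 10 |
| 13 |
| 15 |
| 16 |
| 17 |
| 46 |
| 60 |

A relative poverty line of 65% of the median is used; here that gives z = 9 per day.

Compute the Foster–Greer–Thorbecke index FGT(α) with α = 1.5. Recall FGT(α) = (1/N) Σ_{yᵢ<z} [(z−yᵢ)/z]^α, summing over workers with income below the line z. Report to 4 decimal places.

Incomes under z: 4, 6, 7 (q = 3 of N = 10).
Relative gaps: (9−4)/9 = 0.5556; (9−6)/9 = 0.3333; (9−7)/9 = 0.2222.
Raised to α = 1.5: 0.41409; 0.19245; 0.10476.
Sum = 0.711293; FGT(1.5) = 0.711293 / 10 = 0.0711.

0.0711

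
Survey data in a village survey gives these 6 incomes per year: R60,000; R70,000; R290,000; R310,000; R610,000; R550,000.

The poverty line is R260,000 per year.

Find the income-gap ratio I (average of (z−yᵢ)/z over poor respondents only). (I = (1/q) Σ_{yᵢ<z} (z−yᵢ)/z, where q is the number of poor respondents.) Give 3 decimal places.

Below z: R60,000, R70,000 (q = 2 of N = 6).
Shortfall ratios (z−y)/z: 0.7692, 0.7308; sum = 1.500000.
The income-gap ratio divides by q (the poor only): 1.500000 / 2 = 0.750.

0.750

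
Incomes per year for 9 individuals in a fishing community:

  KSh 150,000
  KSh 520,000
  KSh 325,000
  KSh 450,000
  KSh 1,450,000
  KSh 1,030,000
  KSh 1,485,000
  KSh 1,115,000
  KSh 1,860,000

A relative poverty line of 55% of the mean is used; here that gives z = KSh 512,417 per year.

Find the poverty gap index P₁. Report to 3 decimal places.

0.133

Below z: KSh 150,000, KSh 325,000, KSh 450,000 (q = 3 of N = 9).
Gap ratios (z−y)/z: (512417−150000)/512417 = 0.7073; (512417−325000)/512417 = 0.3658; (512417−450000)/512417 = 0.1218.
Σ = 1.194830. Dividing by the full population N = 9 gives P₁ = 0.133.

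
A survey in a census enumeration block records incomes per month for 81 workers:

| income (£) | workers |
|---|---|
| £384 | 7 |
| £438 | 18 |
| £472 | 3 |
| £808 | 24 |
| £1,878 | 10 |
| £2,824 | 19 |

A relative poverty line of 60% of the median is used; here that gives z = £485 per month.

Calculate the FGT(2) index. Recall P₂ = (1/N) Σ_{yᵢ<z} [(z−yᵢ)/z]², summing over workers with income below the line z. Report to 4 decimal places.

0.0059

Incomes under z: 7×£384, 18×£438, 3×£472 (q = 28 of N = 81).
Gap ratios (z−y)/z: (485−384)/485 = 0.2082 (×7); (485−438)/485 = 0.0969 (×18); (485−472)/485 = 0.0268 (×3).
Squared: 0.0434 (×7); 0.0094 (×18); 0.0007 (×3).
Sum = 0.474762; P₂ = 0.474762 / 81 = 0.0059.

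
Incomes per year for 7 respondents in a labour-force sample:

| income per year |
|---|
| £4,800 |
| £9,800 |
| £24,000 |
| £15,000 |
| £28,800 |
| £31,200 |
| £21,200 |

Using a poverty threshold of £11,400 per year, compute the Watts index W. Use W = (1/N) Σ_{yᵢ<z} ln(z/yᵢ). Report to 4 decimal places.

0.1452

Below z: £4,800, £9,800 (q = 2 of N = 7).
Log gaps: ln(11400/4800) = 0.8650; ln(11400/9800) = 0.1512.
W = 1.016228 / 7 = 0.1452.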